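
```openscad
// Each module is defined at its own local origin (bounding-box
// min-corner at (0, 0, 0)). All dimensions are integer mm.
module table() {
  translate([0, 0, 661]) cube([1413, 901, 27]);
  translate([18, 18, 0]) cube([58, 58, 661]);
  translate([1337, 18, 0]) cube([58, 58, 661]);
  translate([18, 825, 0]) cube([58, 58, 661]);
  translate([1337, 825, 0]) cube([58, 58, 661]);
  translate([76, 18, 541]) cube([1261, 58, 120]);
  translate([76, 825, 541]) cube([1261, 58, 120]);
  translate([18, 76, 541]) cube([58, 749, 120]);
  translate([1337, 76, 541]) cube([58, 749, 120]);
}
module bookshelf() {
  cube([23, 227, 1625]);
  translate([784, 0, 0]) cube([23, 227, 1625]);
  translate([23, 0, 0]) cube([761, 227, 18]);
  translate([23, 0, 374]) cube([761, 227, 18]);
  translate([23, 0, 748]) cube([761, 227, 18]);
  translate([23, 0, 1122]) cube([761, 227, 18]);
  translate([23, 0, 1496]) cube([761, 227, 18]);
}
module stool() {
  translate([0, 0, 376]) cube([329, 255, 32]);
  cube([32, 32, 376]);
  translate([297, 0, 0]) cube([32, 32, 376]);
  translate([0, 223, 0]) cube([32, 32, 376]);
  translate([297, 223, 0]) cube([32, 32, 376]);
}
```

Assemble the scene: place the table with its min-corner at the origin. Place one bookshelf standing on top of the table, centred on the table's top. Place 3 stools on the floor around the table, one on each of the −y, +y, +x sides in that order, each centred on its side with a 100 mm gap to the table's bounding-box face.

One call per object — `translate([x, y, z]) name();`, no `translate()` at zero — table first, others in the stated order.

table();
translate([303, 337, 688]) bookshelf();
translate([542, -355, 0]) stool();
translate([542, 1001, 0]) stool();
translate([1513, 323, 0]) stool();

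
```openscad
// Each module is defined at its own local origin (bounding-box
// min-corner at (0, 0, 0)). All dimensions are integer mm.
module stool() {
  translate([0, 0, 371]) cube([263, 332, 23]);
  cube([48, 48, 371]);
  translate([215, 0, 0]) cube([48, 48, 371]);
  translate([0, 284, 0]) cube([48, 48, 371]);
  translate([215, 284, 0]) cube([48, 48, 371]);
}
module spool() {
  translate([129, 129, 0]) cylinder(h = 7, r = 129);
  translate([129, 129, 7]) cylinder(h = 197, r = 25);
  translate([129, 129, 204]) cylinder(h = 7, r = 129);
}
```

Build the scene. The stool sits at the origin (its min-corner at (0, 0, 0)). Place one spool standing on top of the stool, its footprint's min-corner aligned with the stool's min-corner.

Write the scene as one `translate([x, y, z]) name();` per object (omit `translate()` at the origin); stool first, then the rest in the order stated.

stool();
translate([0, 0, 394]) spool();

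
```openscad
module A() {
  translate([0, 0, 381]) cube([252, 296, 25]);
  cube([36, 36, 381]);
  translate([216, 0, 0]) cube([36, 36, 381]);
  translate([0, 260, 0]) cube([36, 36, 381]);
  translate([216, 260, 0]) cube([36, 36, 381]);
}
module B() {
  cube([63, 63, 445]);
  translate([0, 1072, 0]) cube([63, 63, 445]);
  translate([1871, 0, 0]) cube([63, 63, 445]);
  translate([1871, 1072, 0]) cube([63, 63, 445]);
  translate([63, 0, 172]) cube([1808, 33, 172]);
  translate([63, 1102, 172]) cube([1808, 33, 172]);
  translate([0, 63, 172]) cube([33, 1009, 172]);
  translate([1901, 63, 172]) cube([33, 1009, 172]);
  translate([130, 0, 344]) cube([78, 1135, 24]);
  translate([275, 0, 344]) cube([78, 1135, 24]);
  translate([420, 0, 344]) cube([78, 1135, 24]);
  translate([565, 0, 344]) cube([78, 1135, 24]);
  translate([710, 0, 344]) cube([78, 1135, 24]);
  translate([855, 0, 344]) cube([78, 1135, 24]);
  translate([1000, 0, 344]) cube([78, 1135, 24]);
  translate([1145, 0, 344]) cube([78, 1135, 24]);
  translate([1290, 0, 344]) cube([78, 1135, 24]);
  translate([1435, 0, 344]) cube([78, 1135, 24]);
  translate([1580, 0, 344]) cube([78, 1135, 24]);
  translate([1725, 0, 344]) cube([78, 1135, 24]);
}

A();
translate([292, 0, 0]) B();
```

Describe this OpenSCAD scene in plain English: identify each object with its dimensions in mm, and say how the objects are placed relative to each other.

A is a four-legged stool. The seat is 252×296 mm, 25 mm thick, top at z = 406 mm. It stands on four square legs, each 36×36 mm in cross-section, from z = 0 to the seat underside, each flush with a corner of the seat.

B is a bed frame 1934 mm long (x) by 1135 mm wide (y). Four 63×63 mm corner posts, 445 mm tall, at the corners of the footprint. Four rails of 33 mm thickness and 172 mm height run between adjacent posts with their undersides at z = 172 mm, their outer faces flush with the outside of the frame (the two x-running rails run between the posts' inner faces; the two y-running rails run between the posts' inner faces). 12 slats, each 78 mm wide (x) and 24 mm thick, lie across the top of the two x-running rails, running the full 1135 mm width of the frame in y; the slats are evenly spaced along x between the inner faces of the end posts with equal gaps (rounded down to the nearest mm) at the −x end and between each pair — any rounding remainder accumulates at the +x end.

The bed frame is on the floor beside the stool on its +x side.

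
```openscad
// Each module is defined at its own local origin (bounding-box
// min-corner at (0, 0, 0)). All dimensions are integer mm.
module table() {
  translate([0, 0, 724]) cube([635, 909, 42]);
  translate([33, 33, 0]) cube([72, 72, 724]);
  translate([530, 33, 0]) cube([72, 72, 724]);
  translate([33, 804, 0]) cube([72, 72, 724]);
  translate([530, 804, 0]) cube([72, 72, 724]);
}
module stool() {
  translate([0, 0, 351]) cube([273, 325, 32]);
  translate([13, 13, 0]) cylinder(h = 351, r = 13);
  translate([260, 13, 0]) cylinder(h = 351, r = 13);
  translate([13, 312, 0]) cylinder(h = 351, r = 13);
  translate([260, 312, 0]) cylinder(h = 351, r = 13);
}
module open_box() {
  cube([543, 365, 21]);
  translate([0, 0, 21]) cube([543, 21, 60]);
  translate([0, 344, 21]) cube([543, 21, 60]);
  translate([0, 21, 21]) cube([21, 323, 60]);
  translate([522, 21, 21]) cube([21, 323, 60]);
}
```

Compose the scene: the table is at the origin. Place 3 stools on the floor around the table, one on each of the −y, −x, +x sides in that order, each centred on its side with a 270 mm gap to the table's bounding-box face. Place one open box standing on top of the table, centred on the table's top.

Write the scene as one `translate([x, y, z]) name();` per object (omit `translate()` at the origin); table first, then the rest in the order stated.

table();
translate([181, -595, 0]) stool();
translate([-543, 292, 0]) stool();
translate([905, 292, 0]) stool();
translate([46, 272, 766]) open_box();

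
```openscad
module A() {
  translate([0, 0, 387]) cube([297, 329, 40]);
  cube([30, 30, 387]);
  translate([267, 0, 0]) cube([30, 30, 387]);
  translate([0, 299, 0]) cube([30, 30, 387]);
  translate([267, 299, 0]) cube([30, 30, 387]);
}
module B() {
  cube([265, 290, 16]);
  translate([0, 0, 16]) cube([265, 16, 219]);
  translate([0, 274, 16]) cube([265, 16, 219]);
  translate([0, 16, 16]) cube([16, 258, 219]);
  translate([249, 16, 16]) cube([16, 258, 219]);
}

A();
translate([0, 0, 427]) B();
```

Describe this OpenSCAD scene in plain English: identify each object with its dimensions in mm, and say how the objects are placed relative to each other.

A is a four-legged stool. The seat is a 297×329×40 mm slab whose top surface is at z = 427 mm; four square legs, each 30×30 mm in cross-section, run from the floor (z = 0) to the underside of the seat, each flush with a corner of the seat.

B is an open-topped rectangular box: outside dimensions 265×290×235 mm, with a uniform wall and base thickness of 16 mm. The base is a full 265×290 slab on the floor; four walls sit on top of the base. The front and back walls (the −y and +y sides) span the full width; the two side walls fit between them.

The open box is on top of the stool.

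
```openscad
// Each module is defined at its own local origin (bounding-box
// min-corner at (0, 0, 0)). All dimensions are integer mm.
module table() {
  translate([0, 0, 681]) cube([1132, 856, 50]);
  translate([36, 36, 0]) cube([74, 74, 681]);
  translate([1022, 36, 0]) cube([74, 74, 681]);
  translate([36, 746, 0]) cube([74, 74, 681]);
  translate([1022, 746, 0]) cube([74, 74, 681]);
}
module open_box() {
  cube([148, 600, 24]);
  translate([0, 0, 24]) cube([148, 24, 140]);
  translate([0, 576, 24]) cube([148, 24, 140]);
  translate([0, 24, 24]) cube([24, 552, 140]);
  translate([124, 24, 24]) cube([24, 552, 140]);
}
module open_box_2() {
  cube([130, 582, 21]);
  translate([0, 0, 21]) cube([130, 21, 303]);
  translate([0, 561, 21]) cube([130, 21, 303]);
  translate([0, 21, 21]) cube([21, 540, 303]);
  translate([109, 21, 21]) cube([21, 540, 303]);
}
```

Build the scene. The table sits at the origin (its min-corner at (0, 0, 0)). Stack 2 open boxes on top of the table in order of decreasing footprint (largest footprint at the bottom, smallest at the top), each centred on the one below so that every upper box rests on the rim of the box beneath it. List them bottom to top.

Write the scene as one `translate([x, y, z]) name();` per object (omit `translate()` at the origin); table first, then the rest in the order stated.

table();
translate([492, 128, 731]) open_box();
translate([501, 137, 895]) open_box_2();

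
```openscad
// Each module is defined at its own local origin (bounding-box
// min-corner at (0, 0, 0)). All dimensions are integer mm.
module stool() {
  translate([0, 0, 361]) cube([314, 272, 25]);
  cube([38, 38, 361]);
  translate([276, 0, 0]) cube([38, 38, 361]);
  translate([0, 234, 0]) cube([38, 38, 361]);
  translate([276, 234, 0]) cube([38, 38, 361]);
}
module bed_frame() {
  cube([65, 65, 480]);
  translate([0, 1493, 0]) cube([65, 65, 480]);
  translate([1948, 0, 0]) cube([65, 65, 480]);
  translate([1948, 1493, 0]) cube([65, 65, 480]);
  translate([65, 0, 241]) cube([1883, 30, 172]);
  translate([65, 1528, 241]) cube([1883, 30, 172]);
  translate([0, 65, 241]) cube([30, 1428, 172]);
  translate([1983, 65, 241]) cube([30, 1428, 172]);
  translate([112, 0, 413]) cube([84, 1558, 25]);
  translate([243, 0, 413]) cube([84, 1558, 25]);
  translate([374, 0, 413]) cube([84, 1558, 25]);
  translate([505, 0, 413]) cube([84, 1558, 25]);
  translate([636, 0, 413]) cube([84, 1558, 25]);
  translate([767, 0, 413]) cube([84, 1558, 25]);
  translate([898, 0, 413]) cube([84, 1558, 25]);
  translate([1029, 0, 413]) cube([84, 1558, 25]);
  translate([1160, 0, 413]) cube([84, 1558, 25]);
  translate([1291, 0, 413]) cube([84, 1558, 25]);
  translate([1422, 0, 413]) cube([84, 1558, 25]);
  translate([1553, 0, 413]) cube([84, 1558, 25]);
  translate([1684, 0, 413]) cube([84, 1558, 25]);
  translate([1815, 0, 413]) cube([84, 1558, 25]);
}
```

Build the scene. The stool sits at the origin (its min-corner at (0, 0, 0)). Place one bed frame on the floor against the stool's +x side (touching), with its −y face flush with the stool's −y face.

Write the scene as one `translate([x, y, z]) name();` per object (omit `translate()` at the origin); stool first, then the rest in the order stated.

stool();
translate([314, 0, 0]) bed_frame();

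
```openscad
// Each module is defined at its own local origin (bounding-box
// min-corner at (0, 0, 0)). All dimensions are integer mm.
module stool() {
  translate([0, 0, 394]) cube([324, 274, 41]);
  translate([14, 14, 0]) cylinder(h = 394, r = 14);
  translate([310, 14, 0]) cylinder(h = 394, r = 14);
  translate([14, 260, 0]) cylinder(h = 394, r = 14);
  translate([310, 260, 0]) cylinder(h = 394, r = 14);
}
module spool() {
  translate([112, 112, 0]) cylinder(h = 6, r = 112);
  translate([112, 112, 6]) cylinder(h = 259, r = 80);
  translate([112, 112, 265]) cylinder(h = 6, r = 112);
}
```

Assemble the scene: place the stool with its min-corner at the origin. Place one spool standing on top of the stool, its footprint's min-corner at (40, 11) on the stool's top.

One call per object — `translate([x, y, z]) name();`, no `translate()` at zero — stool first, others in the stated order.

stool();
translate([40, 11, 435]) spool();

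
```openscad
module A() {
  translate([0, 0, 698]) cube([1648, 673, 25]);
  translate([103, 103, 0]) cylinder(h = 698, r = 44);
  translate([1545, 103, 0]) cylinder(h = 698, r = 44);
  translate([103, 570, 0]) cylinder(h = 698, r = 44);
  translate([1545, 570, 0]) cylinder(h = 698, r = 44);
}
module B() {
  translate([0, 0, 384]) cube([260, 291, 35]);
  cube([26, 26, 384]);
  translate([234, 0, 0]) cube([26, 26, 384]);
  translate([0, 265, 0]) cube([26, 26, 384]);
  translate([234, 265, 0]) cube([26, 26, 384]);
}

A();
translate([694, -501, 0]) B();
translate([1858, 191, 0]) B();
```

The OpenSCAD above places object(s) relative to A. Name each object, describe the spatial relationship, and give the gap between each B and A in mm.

Each stool's nearest face is 210 mm from the table's bounding box.

A is a table. B is a stool. Two stools sit around the table at the −y, +x sides. The gap between each stool and the table is 210 mm.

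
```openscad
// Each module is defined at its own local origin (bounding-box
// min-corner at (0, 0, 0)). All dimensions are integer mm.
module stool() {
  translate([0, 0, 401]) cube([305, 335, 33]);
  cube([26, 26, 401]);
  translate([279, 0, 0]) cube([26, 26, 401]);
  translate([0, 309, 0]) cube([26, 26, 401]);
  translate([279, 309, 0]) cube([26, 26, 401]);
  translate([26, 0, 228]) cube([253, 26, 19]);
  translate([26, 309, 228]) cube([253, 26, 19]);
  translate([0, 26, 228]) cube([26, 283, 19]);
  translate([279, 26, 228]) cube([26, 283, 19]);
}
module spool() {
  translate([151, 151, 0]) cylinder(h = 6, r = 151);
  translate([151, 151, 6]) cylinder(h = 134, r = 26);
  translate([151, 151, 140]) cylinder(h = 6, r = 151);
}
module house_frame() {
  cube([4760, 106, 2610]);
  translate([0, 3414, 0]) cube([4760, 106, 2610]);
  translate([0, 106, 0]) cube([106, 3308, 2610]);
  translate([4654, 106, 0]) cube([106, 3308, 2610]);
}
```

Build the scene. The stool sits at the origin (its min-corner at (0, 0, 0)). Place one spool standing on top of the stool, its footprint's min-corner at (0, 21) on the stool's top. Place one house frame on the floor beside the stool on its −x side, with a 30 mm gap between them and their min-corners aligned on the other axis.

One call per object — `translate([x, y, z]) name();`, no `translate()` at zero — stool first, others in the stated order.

stool();
translate([0, 21, 434]) spool();
translate([-4790, 0, 0]) house_frame();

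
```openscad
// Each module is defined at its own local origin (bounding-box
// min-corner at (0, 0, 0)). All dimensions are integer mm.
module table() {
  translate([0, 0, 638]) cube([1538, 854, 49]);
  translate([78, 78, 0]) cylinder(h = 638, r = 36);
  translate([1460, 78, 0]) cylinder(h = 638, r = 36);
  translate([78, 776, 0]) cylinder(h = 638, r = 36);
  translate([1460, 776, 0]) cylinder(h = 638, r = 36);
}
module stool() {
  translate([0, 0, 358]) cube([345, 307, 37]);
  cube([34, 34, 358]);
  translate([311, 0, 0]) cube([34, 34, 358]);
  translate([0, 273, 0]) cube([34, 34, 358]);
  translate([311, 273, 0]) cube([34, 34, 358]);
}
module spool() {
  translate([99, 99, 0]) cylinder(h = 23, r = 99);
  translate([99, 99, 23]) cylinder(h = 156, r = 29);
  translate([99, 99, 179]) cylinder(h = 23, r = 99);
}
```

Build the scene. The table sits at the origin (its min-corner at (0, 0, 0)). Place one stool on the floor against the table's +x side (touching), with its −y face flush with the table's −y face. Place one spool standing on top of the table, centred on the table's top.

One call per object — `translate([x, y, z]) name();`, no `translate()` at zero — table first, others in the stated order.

table();
translate([1538, 0, 0]) stool();
translate([670, 328, 687]) spool();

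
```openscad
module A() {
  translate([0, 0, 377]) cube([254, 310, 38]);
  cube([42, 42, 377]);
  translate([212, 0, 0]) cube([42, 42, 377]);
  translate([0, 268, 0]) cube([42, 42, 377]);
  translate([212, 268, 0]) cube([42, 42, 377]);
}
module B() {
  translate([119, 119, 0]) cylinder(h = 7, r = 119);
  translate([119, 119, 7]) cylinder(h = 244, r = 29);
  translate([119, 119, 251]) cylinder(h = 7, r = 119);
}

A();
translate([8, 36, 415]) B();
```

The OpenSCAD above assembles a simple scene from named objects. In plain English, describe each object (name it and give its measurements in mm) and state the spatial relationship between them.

A is a simple wooden stool: a rectangular seat 254 mm (x) by 310 mm (y), 38 mm thick, top face at z = 415 mm, on four square legs, each 42×42 mm in cross-section. The legs rest on z = 0, each flush with a corner of the seat.

B is a spool: two coaxial disc flanges of radius 119 mm and thickness 7 mm, joined by a core cylinder of radius 29 mm and height 244 mm. The lower flange rests on z = 0 and the three cylinders share a vertical axis.

The spool is on top of the stool, centred.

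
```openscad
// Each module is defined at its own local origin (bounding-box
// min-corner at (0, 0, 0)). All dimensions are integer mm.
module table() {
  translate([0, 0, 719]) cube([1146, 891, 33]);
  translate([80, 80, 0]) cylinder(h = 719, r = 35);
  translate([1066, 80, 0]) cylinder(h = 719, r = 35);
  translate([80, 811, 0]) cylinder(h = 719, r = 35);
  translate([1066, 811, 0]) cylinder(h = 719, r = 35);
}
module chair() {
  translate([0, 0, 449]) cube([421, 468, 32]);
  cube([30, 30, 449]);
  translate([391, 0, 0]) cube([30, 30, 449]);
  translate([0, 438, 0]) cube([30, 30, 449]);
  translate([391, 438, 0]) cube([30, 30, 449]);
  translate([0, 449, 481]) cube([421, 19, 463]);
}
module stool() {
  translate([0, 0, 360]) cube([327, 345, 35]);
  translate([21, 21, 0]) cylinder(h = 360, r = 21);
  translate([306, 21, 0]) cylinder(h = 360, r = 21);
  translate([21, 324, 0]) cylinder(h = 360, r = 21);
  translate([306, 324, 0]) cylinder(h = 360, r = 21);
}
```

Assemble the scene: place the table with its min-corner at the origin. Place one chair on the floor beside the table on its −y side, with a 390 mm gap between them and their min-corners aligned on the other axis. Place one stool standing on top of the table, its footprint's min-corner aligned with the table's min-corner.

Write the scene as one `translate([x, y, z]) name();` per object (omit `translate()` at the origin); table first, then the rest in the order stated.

table();
translate([0, -858, 0]) chair();
translate([0, 0, 752]) stool();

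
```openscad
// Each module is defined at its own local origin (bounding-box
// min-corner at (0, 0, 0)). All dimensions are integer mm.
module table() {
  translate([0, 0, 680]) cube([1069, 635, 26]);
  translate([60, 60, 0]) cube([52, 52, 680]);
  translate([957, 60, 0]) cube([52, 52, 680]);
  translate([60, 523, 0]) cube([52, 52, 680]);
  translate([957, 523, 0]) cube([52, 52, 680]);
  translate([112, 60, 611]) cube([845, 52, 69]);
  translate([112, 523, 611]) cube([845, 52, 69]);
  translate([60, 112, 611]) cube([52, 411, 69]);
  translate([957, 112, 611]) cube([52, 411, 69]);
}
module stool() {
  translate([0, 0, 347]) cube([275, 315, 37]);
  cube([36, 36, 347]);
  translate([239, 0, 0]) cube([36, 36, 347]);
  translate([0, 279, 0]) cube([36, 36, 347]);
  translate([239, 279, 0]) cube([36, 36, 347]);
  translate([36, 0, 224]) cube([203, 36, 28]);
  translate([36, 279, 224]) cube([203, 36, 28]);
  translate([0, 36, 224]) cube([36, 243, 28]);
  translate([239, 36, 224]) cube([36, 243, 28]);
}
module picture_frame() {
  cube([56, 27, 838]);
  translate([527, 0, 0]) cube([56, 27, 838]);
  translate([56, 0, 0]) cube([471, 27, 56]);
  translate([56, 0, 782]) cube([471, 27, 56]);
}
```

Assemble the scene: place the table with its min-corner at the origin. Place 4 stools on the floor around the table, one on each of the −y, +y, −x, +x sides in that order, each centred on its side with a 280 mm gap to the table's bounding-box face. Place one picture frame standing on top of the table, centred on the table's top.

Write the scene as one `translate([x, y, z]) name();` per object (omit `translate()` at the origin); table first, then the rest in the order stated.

table();
translate([397, -595, 0]) stool();
translate([397, 915, 0]) stool();
translate([-555, 160, 0]) stool();
translate([1349, 160, 0]) stool();
translate([243, 304, 706]) picture_frame();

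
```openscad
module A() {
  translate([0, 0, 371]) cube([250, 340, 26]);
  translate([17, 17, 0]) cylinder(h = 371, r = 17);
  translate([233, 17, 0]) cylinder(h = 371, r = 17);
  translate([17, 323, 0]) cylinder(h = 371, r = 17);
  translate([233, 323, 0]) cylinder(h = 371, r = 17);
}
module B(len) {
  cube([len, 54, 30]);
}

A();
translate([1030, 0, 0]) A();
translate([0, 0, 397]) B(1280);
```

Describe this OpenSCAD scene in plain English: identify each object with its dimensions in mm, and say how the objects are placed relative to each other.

A is a simple wooden stool: a rectangular seat 250 mm (x) by 340 mm (y), 26 mm thick, top face at z = 397 mm, on four round legs, each 34 mm in diameter. The legs rest on z = 0, each leg's axis is inset half a diameter from the nearest pair of seat edges (so the leg's bounding box is flush with the corner).

B is a rectangular beam 1280 mm long (x), 54 mm deep (y), 30 mm thick (z).

The beam spans the tops of two stools placed 780 mm apart, resting at z = 397 mm.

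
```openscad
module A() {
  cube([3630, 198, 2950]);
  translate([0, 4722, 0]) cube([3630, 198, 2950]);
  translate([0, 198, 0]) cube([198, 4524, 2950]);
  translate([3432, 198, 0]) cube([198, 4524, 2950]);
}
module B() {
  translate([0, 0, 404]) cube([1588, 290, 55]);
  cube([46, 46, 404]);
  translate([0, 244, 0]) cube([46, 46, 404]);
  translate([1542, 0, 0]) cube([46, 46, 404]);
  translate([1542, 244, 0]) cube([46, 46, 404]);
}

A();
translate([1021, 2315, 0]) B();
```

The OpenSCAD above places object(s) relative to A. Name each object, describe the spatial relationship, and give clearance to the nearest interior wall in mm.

Clearances: x = 823, y = 2117; minimum 823 mm.

A is a house frame. B is a bench. The bench sits inside the house frame, centred. The clearance to the nearest interior wall is 823 mm.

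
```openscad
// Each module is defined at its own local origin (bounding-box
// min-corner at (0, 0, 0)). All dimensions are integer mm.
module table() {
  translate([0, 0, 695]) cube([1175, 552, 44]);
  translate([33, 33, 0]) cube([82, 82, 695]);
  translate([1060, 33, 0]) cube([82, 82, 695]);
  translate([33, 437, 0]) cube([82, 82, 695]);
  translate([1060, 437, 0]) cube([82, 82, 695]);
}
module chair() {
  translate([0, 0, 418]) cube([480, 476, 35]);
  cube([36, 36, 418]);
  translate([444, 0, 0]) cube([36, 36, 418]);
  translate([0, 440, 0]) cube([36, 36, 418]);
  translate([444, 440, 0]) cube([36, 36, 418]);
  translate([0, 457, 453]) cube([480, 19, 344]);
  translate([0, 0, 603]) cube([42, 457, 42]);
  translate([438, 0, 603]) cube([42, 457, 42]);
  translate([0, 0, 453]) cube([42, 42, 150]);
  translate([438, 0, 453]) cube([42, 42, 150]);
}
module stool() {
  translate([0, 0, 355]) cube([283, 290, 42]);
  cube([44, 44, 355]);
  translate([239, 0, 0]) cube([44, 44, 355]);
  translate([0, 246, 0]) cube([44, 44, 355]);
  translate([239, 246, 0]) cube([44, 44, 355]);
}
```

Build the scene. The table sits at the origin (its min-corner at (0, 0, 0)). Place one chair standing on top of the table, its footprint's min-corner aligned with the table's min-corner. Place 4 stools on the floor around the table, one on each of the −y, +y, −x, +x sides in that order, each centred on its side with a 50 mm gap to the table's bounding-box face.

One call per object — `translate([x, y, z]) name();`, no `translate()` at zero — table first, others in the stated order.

table();
translate([0, 0, 739]) chair();
translate([446, -340, 0]) stool();
translate([446, 602, 0]) stool();
translate([-333, 131, 0]) stool();
translate([1225, 131, 0]) stool();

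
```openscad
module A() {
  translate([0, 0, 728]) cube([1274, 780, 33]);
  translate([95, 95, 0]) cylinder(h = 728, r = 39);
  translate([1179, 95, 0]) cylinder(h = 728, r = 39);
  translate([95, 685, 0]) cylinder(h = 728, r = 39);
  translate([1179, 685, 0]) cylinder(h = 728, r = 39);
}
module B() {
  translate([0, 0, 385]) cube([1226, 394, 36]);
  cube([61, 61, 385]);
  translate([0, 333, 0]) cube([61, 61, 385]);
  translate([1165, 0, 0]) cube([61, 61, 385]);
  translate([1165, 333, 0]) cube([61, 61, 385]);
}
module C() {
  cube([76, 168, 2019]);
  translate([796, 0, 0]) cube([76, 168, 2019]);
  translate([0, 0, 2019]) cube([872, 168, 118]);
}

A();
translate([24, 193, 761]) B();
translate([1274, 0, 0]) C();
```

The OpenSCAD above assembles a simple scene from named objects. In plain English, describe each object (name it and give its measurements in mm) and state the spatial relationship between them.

A is a table with a 1274×780 mm rectangular top, 33 mm thick, top surface at z = 761 mm, supported by four round legs of 78 mm diameter, each leg's bounding box inset 56 mm from the nearest pair of top edges, running from the floor.

B is a bench: a 1226×394 mm seat slab, 36 mm thick, top at z = 421 mm, on four 61×61 mm square legs flush with the seat corners and standing on z = 0.

C is a door frame. The clear opening is 720 mm wide and 2019 mm high. Two 76 mm wide jambs, 168 mm deep, stand either side of the opening from the floor to the top of the opening. A 118 mm thick head sits across the top of both jambs, spanning the full outside width of the frame.

The bench is on top of the table, centred. The door frame is against the table's +x side, with their −y faces flush.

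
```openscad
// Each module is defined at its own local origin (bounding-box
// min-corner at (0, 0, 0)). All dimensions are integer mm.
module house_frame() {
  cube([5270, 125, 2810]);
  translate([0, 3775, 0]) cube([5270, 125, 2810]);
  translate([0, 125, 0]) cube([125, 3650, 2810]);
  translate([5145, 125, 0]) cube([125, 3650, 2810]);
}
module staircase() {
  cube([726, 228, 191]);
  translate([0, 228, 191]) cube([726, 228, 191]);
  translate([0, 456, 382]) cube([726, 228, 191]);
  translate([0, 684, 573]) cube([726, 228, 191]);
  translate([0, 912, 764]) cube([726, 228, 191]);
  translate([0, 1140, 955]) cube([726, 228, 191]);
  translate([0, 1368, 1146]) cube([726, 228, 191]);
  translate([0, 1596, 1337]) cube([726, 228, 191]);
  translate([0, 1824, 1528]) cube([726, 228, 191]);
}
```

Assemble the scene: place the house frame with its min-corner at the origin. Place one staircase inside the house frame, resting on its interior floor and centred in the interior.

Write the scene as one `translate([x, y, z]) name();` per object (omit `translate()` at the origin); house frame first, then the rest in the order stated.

house_frame();
translate([2272, 924, 0]) staircase();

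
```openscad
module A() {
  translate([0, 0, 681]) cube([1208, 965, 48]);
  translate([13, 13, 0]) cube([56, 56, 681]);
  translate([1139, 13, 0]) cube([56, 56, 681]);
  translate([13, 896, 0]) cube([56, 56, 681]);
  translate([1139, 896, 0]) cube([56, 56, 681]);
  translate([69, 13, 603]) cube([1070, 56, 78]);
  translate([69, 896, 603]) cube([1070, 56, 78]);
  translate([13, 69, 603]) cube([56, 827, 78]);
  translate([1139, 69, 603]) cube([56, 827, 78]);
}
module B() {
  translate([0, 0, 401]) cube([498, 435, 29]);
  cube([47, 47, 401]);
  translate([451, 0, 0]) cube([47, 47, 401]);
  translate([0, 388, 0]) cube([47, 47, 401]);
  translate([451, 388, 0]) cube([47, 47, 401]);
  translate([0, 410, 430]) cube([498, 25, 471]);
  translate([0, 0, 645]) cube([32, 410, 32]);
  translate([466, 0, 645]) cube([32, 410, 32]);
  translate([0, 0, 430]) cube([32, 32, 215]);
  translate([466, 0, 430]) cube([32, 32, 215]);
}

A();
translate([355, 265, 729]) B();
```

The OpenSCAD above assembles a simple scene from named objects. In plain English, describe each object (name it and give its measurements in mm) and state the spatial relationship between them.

A is a rectangular dining table. The top is 1208×965×48 mm with its upper surface at z = 729 mm. It stands on four 56×56 mm square legs, each inset 13 mm from the nearest pair of top edges, running from the floor to the underside of the top. Four apron rails, 56 mm thick and 78 mm tall, run between adjacent legs with their top edges flush with the underside of the top and their outer faces flush with the legs' outer faces.

B is a chair: 498×435 mm seat, 29 mm thick, top at z = 430 mm, on four 47 mm square corner legs flush with the seat edges. A 25 mm thick backrest slab spans the full seat width, extending 471 mm above the seat top, its back face flush with the seat's +y edge. Two armrests of 32×32 mm section run along each side from the seat's front edge to the front of the backrest, top faces 247 mm above the seat top and outer faces flush with the seat's x-edges; a 32×32 mm post under the front of each armrest stands on the seat at the front corner.

The chair is on top of the table, centred.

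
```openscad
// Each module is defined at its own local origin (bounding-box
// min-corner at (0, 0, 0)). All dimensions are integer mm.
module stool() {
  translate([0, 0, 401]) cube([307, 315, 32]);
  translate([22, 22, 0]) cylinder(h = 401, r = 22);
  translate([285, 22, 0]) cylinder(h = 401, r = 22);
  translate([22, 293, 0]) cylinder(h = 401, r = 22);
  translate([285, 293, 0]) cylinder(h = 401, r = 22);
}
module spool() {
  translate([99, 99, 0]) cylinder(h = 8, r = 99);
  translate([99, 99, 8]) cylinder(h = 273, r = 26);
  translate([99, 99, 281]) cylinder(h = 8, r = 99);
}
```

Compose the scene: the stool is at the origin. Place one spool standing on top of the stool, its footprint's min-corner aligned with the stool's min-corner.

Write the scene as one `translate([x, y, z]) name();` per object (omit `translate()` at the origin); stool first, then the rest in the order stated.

stool();
translate([0, 0, 433]) spool();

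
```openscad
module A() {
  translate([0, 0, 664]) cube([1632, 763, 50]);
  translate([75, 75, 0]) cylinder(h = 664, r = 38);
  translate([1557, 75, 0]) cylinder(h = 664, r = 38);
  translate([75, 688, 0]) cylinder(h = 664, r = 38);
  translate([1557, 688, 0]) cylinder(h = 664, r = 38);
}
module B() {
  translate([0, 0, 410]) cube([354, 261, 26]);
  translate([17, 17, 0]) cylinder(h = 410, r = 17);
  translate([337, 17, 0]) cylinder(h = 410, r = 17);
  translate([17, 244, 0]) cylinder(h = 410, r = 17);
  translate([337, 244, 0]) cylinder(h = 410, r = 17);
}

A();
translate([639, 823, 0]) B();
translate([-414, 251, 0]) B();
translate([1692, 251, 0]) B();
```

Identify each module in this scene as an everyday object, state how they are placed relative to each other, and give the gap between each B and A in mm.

A is a table. B is a stool. Three stools sit around the table at the +y, −x, +x sides. The gap between each stool and the table is 60 mm.

Each stool's nearest face is 60 mm from the table's bounding box.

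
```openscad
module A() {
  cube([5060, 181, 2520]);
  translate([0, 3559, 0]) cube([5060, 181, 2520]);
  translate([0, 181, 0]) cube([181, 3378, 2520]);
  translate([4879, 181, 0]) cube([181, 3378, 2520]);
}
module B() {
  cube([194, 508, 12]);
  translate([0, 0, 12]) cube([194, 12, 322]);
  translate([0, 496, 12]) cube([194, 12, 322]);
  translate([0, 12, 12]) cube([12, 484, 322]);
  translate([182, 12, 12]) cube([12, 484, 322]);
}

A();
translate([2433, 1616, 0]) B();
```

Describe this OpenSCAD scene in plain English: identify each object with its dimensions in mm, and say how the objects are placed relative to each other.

A is a box-shaped house frame (walls only): outside footprint 5060×3740 mm, wall height 2520 mm, wall thickness 181 mm. The two y-facing walls run the full x-width; the two x-facing walls fit between the inner faces of the y-facing walls.

B is an open-topped rectangular box: outside dimensions 194×508×334 mm, with a uniform wall and base thickness of 12 mm. The base is a full 194×508 slab on the floor; four walls sit on top of the base. The front and back walls (the −y and +y sides) span the full width; the two side walls fit between them.

The open box sits inside the house frame, centred.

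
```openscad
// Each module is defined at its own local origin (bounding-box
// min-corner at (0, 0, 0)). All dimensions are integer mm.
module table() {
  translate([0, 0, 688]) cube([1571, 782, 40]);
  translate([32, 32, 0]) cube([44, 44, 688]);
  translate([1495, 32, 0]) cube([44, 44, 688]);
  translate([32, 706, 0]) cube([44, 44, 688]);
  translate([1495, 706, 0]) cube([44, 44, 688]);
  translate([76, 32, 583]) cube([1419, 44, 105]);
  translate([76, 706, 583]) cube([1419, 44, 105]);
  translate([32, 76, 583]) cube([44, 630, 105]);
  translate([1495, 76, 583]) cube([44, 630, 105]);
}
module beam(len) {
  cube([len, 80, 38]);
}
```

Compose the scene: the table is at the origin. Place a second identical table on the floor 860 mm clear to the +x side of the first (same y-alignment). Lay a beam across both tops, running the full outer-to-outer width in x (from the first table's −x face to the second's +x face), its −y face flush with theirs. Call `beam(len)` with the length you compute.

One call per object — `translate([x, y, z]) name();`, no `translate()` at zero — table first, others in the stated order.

table();
translate([2431, 0, 0]) table();
translate([0, 0, 728]) beam(4002);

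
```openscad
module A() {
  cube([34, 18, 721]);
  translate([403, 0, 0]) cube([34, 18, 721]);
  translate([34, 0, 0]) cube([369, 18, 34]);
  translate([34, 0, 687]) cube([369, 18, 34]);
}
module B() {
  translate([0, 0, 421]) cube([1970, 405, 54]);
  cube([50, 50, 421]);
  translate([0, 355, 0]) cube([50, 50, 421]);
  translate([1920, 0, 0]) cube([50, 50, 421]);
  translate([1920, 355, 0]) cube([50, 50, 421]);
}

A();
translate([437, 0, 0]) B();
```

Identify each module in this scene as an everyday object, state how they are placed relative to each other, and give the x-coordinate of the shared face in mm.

A is a picture frame. B is a bench. The bench is against the picture frame's +x side, with their −y faces flush. The x-coordinate of the shared face is 437 mm.

The picture frame's +x face and the bench's −x face are both at x = 437 mm.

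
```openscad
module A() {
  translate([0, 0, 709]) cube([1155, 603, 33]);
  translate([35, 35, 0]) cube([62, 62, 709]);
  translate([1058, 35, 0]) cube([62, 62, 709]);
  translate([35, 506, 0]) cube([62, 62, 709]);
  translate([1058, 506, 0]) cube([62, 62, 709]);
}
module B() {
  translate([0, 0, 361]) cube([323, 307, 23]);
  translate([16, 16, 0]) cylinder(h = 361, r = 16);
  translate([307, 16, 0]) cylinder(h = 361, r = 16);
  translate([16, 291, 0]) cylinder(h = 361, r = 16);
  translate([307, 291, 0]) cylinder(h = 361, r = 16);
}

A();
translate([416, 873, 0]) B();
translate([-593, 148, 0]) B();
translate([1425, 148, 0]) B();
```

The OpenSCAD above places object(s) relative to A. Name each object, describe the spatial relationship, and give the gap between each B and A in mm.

Each stool's nearest face is 270 mm from the table's bounding box.

A is a table. B is a stool. Three stools sit around the table at the +y, −x, +x sides. The gap between each stool and the table is 270 mm.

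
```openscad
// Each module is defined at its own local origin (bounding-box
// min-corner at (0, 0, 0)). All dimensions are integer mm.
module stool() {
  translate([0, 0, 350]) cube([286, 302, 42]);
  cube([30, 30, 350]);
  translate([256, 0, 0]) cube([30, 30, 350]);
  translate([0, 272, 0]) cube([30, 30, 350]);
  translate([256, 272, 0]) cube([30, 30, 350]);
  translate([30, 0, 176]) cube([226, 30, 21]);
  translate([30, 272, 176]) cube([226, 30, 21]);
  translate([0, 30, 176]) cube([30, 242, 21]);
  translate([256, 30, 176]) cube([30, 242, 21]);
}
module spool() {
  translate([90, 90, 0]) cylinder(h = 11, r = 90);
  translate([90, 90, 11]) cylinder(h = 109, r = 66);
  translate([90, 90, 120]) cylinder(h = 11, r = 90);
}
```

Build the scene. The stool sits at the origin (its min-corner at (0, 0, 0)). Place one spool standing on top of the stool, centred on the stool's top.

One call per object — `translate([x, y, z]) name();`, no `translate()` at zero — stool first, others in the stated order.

stool();
translate([53, 61, 392]) spool();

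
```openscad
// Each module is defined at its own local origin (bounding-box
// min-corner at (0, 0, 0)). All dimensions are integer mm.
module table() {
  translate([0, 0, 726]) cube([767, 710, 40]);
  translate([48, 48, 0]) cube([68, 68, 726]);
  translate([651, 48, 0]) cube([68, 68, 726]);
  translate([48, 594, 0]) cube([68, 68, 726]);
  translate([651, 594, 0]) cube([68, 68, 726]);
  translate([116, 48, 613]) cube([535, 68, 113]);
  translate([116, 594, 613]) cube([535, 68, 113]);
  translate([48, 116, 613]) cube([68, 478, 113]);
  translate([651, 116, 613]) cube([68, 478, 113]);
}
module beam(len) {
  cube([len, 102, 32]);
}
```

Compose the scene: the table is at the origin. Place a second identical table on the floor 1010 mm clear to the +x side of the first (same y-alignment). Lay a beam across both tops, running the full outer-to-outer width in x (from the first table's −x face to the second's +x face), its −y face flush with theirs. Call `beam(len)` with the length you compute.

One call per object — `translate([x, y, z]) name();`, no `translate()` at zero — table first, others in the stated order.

table();
translate([1777, 0, 0]) table();
translate([0, 0, 766]) beam(2544);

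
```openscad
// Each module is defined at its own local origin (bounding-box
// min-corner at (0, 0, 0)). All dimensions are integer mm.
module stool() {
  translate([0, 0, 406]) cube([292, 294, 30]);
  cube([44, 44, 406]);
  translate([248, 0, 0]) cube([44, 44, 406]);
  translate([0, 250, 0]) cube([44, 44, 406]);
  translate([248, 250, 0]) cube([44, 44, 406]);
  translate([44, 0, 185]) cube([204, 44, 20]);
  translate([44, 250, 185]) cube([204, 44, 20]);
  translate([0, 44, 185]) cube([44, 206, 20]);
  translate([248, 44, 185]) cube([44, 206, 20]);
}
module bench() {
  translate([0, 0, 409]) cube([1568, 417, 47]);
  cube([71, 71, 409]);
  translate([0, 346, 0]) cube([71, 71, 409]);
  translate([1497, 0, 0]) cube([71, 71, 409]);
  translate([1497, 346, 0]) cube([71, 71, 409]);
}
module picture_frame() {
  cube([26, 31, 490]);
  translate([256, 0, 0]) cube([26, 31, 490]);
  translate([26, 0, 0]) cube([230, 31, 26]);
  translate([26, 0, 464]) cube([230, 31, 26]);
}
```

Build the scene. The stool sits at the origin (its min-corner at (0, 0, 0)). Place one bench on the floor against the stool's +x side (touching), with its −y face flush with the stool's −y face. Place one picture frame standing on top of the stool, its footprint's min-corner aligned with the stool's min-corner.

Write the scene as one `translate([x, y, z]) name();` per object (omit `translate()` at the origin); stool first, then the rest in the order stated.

stool();
translate([292, 0, 0]) bench();
translate([0, 0, 436]) picture_frame();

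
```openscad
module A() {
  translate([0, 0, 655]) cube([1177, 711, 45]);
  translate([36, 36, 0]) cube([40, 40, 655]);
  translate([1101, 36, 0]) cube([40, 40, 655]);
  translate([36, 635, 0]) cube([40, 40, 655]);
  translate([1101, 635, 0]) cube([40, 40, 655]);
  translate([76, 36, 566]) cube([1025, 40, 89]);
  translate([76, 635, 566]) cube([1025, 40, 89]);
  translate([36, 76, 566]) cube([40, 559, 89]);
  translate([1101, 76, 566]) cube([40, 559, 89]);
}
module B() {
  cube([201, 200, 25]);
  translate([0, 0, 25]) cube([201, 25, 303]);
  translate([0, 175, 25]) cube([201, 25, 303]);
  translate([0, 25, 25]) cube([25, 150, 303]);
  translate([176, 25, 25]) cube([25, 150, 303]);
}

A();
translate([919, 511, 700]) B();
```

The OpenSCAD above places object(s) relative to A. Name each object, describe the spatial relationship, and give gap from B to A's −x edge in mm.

A is a table. B is an open box. The open box is on top of the table. The gap from the open box to the table's −x edge is 919 mm.

The open box's min-x is at 919; the table's min-x is 0; gap = 919 mm.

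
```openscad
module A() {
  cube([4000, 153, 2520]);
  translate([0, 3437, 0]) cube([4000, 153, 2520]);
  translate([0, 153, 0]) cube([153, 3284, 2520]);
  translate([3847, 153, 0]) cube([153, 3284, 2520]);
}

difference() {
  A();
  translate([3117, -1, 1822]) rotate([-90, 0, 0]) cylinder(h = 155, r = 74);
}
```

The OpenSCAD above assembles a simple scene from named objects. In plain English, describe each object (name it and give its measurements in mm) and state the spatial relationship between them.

A is the wall frame of a small rectangular building: four walls, each 2520 mm tall and 153 mm thick, enclosing a footprint 4000 mm (x) by 3590 mm (y) outside-to-outside, with no floor or roof. The front and back walls (the −y and +y sides) span the full width; the two side walls fit between them.

The house frame has a circular hole of radius 74 mm through its front wall, centred at (x = 3117, z = 1822).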